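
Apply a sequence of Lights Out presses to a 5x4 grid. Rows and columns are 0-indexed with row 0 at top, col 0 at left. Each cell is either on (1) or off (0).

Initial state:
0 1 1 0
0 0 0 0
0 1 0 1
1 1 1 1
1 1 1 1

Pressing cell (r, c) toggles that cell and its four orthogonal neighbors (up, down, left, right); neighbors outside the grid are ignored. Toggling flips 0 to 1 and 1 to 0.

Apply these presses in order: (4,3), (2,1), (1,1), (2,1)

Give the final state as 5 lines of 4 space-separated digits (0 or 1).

Answer: 0 0 1 0
1 1 1 0
0 0 0 1
1 1 1 0
1 1 0 0

Derivation:
After press 1 at (4,3):
0 1 1 0
0 0 0 0
0 1 0 1
1 1 1 0
1 1 0 0

After press 2 at (2,1):
0 1 1 0
0 1 0 0
1 0 1 1
1 0 1 0
1 1 0 0

After press 3 at (1,1):
0 0 1 0
1 0 1 0
1 1 1 1
1 0 1 0
1 1 0 0

After press 4 at (2,1):
0 0 1 0
1 1 1 0
0 0 0 1
1 1 1 0
1 1 0 0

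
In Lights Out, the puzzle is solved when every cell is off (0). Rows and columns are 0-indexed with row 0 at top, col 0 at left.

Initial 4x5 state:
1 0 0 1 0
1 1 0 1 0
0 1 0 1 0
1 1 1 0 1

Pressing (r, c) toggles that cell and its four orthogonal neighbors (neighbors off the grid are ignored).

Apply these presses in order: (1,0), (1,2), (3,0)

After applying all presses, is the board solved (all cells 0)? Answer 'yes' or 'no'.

Answer: no

Derivation:
After press 1 at (1,0):
0 0 0 1 0
0 0 0 1 0
1 1 0 1 0
1 1 1 0 1

After press 2 at (1,2):
0 0 1 1 0
0 1 1 0 0
1 1 1 1 0
1 1 1 0 1

After press 3 at (3,0):
0 0 1 1 0
0 1 1 0 0
0 1 1 1 0
0 0 1 0 1

Lights still on: 9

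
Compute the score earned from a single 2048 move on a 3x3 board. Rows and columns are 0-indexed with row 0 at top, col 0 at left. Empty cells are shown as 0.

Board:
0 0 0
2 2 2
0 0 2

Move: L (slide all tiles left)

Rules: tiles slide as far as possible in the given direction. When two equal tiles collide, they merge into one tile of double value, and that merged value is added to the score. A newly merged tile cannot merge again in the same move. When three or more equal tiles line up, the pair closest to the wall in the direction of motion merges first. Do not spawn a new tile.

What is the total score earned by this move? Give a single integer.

Slide left:
row 0: [0, 0, 0] -> [0, 0, 0]  score +0 (running 0)
row 1: [2, 2, 2] -> [4, 2, 0]  score +4 (running 4)
row 2: [0, 0, 2] -> [2, 0, 0]  score +0 (running 4)
Board after move:
0 0 0
4 2 0
2 0 0

Answer: 4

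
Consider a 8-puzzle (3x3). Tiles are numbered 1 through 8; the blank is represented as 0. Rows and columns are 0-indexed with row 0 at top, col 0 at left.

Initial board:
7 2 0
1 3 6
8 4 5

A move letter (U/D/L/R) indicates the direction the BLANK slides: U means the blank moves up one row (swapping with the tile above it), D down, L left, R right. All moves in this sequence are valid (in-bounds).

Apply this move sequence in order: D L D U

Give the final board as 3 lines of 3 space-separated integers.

Answer: 7 2 6
1 0 3
8 4 5

Derivation:
After move 1 (D):
7 2 6
1 3 0
8 4 5

After move 2 (L):
7 2 6
1 0 3
8 4 5

After move 3 (D):
7 2 6
1 4 3
8 0 5

After move 4 (U):
7 2 6
1 0 3
8 4 5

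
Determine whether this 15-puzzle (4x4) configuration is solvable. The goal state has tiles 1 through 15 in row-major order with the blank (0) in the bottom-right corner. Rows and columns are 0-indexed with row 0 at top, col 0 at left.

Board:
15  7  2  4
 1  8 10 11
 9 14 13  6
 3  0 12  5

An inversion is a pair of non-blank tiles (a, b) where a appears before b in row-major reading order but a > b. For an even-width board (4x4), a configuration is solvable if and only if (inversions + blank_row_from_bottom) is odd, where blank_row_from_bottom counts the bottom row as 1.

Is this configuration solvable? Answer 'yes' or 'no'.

Answer: no

Derivation:
Inversions: 49
Blank is in row 3 (0-indexed from top), which is row 1 counting from the bottom (bottom = 1).
49 + 1 = 50, which is even, so the puzzle is not solvable.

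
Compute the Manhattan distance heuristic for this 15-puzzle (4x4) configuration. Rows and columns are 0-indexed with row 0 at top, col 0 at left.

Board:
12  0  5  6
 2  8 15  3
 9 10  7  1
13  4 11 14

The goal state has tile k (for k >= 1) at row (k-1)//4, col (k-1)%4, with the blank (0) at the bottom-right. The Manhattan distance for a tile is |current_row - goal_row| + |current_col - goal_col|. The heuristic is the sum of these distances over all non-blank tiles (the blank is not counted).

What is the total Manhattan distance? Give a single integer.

Tile 12: at (0,0), goal (2,3), distance |0-2|+|0-3| = 5
Tile 5: at (0,2), goal (1,0), distance |0-1|+|2-0| = 3
Tile 6: at (0,3), goal (1,1), distance |0-1|+|3-1| = 3
Tile 2: at (1,0), goal (0,1), distance |1-0|+|0-1| = 2
Tile 8: at (1,1), goal (1,3), distance |1-1|+|1-3| = 2
Tile 15: at (1,2), goal (3,2), distance |1-3|+|2-2| = 2
Tile 3: at (1,3), goal (0,2), distance |1-0|+|3-2| = 2
Tile 9: at (2,0), goal (2,0), distance |2-2|+|0-0| = 0
Tile 10: at (2,1), goal (2,1), distance |2-2|+|1-1| = 0
Tile 7: at (2,2), goal (1,2), distance |2-1|+|2-2| = 1
Tile 1: at (2,3), goal (0,0), distance |2-0|+|3-0| = 5
Tile 13: at (3,0), goal (3,0), distance |3-3|+|0-0| = 0
Tile 4: at (3,1), goal (0,3), distance |3-0|+|1-3| = 5
Tile 11: at (3,2), goal (2,2), distance |3-2|+|2-2| = 1
Tile 14: at (3,3), goal (3,1), distance |3-3|+|3-1| = 2
Sum: 5 + 3 + 3 + 2 + 2 + 2 + 2 + 0 + 0 + 1 + 5 + 0 + 5 + 1 + 2 = 33

Answer: 33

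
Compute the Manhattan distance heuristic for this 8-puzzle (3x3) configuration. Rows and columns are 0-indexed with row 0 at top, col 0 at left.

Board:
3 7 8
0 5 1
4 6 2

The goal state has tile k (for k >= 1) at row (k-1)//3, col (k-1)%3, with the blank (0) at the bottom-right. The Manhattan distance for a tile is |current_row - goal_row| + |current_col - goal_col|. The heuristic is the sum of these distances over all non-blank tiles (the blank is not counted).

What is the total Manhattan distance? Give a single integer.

Answer: 17

Derivation:
Tile 3: at (0,0), goal (0,2), distance |0-0|+|0-2| = 2
Tile 7: at (0,1), goal (2,0), distance |0-2|+|1-0| = 3
Tile 8: at (0,2), goal (2,1), distance |0-2|+|2-1| = 3
Tile 5: at (1,1), goal (1,1), distance |1-1|+|1-1| = 0
Tile 1: at (1,2), goal (0,0), distance |1-0|+|2-0| = 3
Tile 4: at (2,0), goal (1,0), distance |2-1|+|0-0| = 1
Tile 6: at (2,1), goal (1,2), distance |2-1|+|1-2| = 2
Tile 2: at (2,2), goal (0,1), distance |2-0|+|2-1| = 3
Sum: 2 + 3 + 3 + 0 + 3 + 1 + 2 + 3 = 17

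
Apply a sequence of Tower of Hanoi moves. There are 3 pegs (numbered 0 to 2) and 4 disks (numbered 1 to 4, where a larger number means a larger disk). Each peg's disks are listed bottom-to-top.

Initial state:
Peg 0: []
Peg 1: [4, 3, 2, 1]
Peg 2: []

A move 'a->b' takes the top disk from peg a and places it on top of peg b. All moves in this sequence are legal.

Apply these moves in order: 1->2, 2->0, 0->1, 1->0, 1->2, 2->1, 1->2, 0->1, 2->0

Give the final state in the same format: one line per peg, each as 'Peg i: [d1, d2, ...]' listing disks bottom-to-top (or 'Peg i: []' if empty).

After move 1 (1->2):
Peg 0: []
Peg 1: [4, 3, 2]
Peg 2: [1]

After move 2 (2->0):
Peg 0: [1]
Peg 1: [4, 3, 2]
Peg 2: []

After move 3 (0->1):
Peg 0: []
Peg 1: [4, 3, 2, 1]
Peg 2: []

After move 4 (1->0):
Peg 0: [1]
Peg 1: [4, 3, 2]
Peg 2: []

After move 5 (1->2):
Peg 0: [1]
Peg 1: [4, 3]
Peg 2: [2]

After move 6 (2->1):
Peg 0: [1]
Peg 1: [4, 3, 2]
Peg 2: []

After move 7 (1->2):
Peg 0: [1]
Peg 1: [4, 3]
Peg 2: [2]

After move 8 (0->1):
Peg 0: []
Peg 1: [4, 3, 1]
Peg 2: [2]

After move 9 (2->0):
Peg 0: [2]
Peg 1: [4, 3, 1]
Peg 2: []

Answer: Peg 0: [2]
Peg 1: [4, 3, 1]
Peg 2: []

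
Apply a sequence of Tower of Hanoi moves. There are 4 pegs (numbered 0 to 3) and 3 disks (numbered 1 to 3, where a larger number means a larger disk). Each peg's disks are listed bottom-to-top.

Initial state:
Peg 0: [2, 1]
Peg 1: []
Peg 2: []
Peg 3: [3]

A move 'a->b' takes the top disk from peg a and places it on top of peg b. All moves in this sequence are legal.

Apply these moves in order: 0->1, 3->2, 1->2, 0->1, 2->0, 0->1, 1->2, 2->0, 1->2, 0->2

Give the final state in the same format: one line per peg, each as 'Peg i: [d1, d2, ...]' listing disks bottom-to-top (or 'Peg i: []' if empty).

Answer: Peg 0: []
Peg 1: []
Peg 2: [3, 2, 1]
Peg 3: []

Derivation:
After move 1 (0->1):
Peg 0: [2]
Peg 1: [1]
Peg 2: []
Peg 3: [3]

After move 2 (3->2):
Peg 0: [2]
Peg 1: [1]
Peg 2: [3]
Peg 3: []

After move 3 (1->2):
Peg 0: [2]
Peg 1: []
Peg 2: [3, 1]
Peg 3: []

After move 4 (0->1):
Peg 0: []
Peg 1: [2]
Peg 2: [3, 1]
Peg 3: []

After move 5 (2->0):
Peg 0: [1]
Peg 1: [2]
Peg 2: [3]
Peg 3: []

After move 6 (0->1):
Peg 0: []
Peg 1: [2, 1]
Peg 2: [3]
Peg 3: []

After move 7 (1->2):
Peg 0: []
Peg 1: [2]
Peg 2: [3, 1]
Peg 3: []

After move 8 (2->0):
Peg 0: [1]
Peg 1: [2]
Peg 2: [3]
Peg 3: []

After move 9 (1->2):
Peg 0: [1]
Peg 1: []
Peg 2: [3, 2]
Peg 3: []

After move 10 (0->2):
Peg 0: []
Peg 1: []
Peg 2: [3, 2, 1]
Peg 3: []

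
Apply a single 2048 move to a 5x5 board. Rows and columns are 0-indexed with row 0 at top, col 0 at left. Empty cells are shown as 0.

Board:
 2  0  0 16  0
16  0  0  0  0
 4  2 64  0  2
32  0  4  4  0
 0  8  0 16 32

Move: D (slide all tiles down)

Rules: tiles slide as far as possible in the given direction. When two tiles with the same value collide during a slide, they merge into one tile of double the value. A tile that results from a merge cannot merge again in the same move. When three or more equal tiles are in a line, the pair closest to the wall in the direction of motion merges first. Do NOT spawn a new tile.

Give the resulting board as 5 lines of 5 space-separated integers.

Answer:  0  0  0  0  0
 2  0  0  0  0
16  0  0 16  0
 4  2 64  4  2
32  8  4 16 32

Derivation:
Slide down:
col 0: [2, 16, 4, 32, 0] -> [0, 2, 16, 4, 32]
col 1: [0, 0, 2, 0, 8] -> [0, 0, 0, 2, 8]
col 2: [0, 0, 64, 4, 0] -> [0, 0, 0, 64, 4]
col 3: [16, 0, 0, 4, 16] -> [0, 0, 16, 4, 16]
col 4: [0, 0, 2, 0, 32] -> [0, 0, 0, 2, 32]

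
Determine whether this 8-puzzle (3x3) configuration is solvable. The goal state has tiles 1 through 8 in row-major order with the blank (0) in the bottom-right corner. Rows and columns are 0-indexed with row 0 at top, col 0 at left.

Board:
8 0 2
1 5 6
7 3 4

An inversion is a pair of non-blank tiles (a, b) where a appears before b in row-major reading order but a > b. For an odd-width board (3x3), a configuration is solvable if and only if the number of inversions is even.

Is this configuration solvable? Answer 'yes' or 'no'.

Inversions (pairs i<j in row-major order where tile[i] > tile[j] > 0): 14
14 is even, so the puzzle is solvable.

Answer: yes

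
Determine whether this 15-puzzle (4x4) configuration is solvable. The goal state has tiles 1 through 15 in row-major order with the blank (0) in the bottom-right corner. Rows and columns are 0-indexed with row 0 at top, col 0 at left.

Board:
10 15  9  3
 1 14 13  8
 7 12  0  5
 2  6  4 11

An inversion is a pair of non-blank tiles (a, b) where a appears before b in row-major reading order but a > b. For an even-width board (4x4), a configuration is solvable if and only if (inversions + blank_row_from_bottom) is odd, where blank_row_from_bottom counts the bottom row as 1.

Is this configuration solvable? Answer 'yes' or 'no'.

Answer: no

Derivation:
Inversions: 66
Blank is in row 2 (0-indexed from top), which is row 2 counting from the bottom (bottom = 1).
66 + 2 = 68, which is even, so the puzzle is not solvable.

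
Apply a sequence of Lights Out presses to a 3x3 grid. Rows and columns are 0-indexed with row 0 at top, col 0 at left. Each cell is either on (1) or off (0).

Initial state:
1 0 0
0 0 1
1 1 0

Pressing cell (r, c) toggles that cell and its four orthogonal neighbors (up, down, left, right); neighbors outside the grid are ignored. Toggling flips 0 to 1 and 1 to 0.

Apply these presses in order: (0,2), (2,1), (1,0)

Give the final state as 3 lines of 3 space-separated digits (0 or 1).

After press 1 at (0,2):
1 1 1
0 0 0
1 1 0

After press 2 at (2,1):
1 1 1
0 1 0
0 0 1

After press 3 at (1,0):
0 1 1
1 0 0
1 0 1

Answer: 0 1 1
1 0 0
1 0 1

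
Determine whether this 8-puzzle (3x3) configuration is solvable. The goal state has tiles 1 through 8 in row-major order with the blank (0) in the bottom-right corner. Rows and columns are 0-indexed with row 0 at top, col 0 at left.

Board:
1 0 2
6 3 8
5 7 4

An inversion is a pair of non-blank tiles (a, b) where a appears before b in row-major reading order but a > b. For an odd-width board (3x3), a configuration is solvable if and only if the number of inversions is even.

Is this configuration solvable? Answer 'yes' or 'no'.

Answer: yes

Derivation:
Inversions (pairs i<j in row-major order where tile[i] > tile[j] > 0): 8
8 is even, so the puzzle is solvable.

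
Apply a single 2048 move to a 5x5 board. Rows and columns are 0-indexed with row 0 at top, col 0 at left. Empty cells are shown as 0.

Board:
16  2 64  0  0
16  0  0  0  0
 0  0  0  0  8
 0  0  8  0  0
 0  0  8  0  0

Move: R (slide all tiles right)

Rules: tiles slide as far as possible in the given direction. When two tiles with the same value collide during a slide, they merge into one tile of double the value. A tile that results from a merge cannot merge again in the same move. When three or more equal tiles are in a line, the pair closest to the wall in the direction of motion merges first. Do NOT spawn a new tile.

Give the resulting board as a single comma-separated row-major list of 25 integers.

Slide right:
row 0: [16, 2, 64, 0, 0] -> [0, 0, 16, 2, 64]
row 1: [16, 0, 0, 0, 0] -> [0, 0, 0, 0, 16]
row 2: [0, 0, 0, 0, 8] -> [0, 0, 0, 0, 8]
row 3: [0, 0, 8, 0, 0] -> [0, 0, 0, 0, 8]
row 4: [0, 0, 8, 0, 0] -> [0, 0, 0, 0, 8]

Answer: 0, 0, 16, 2, 64, 0, 0, 0, 0, 16, 0, 0, 0, 0, 8, 0, 0, 0, 0, 8, 0, 0, 0, 0, 8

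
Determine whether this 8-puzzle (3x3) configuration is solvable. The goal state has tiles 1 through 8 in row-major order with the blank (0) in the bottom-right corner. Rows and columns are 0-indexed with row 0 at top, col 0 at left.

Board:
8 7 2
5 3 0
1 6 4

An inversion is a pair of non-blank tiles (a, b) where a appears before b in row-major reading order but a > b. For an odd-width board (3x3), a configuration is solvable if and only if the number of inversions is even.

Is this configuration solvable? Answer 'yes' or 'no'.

Answer: no

Derivation:
Inversions (pairs i<j in row-major order where tile[i] > tile[j] > 0): 19
19 is odd, so the puzzle is not solvable.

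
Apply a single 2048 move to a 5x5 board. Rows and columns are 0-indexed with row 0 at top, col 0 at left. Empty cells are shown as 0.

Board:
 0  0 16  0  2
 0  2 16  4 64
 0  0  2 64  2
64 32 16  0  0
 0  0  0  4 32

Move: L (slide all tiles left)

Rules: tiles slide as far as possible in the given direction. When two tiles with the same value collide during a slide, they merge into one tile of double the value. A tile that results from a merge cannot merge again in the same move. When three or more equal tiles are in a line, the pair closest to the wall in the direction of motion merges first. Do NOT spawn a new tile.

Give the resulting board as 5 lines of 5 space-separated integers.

Answer: 16  2  0  0  0
 2 16  4 64  0
 2 64  2  0  0
64 32 16  0  0
 4 32  0  0  0

Derivation:
Slide left:
row 0: [0, 0, 16, 0, 2] -> [16, 2, 0, 0, 0]
row 1: [0, 2, 16, 4, 64] -> [2, 16, 4, 64, 0]
row 2: [0, 0, 2, 64, 2] -> [2, 64, 2, 0, 0]
row 3: [64, 32, 16, 0, 0] -> [64, 32, 16, 0, 0]
row 4: [0, 0, 0, 4, 32] -> [4, 32, 0, 0, 0]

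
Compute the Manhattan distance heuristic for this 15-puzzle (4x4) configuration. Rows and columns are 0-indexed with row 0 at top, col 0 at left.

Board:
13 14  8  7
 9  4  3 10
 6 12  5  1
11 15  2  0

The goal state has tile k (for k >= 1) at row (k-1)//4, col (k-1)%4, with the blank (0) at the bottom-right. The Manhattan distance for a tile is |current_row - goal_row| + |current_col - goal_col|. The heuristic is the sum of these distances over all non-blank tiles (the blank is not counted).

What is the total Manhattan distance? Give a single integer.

Tile 13: at (0,0), goal (3,0), distance |0-3|+|0-0| = 3
Tile 14: at (0,1), goal (3,1), distance |0-3|+|1-1| = 3
Tile 8: at (0,2), goal (1,3), distance |0-1|+|2-3| = 2
Tile 7: at (0,3), goal (1,2), distance |0-1|+|3-2| = 2
Tile 9: at (1,0), goal (2,0), distance |1-2|+|0-0| = 1
Tile 4: at (1,1), goal (0,3), distance |1-0|+|1-3| = 3
Tile 3: at (1,2), goal (0,2), distance |1-0|+|2-2| = 1
Tile 10: at (1,3), goal (2,1), distance |1-2|+|3-1| = 3
Tile 6: at (2,0), goal (1,1), distance |2-1|+|0-1| = 2
Tile 12: at (2,1), goal (2,3), distance |2-2|+|1-3| = 2
Tile 5: at (2,2), goal (1,0), distance |2-1|+|2-0| = 3
Tile 1: at (2,3), goal (0,0), distance |2-0|+|3-0| = 5
Tile 11: at (3,0), goal (2,2), distance |3-2|+|0-2| = 3
Tile 15: at (3,1), goal (3,2), distance |3-3|+|1-2| = 1
Tile 2: at (3,2), goal (0,1), distance |3-0|+|2-1| = 4
Sum: 3 + 3 + 2 + 2 + 1 + 3 + 1 + 3 + 2 + 2 + 3 + 5 + 3 + 1 + 4 = 38

Answer: 38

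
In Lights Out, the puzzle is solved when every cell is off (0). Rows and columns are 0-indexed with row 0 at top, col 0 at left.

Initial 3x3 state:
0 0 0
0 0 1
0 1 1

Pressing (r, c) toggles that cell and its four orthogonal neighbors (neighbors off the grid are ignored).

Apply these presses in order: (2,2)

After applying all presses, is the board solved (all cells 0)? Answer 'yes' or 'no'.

After press 1 at (2,2):
0 0 0
0 0 0
0 0 0

Lights still on: 0

Answer: yes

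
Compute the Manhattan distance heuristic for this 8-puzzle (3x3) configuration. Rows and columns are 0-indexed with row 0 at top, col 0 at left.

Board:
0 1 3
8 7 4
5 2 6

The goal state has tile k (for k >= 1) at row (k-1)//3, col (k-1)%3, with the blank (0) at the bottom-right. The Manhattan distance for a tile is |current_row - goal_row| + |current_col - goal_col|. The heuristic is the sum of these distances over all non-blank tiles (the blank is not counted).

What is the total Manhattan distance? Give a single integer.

Answer: 12

Derivation:
Tile 1: at (0,1), goal (0,0), distance |0-0|+|1-0| = 1
Tile 3: at (0,2), goal (0,2), distance |0-0|+|2-2| = 0
Tile 8: at (1,0), goal (2,1), distance |1-2|+|0-1| = 2
Tile 7: at (1,1), goal (2,0), distance |1-2|+|1-0| = 2
Tile 4: at (1,2), goal (1,0), distance |1-1|+|2-0| = 2
Tile 5: at (2,0), goal (1,1), distance |2-1|+|0-1| = 2
Tile 2: at (2,1), goal (0,1), distance |2-0|+|1-1| = 2
Tile 6: at (2,2), goal (1,2), distance |2-1|+|2-2| = 1
Sum: 1 + 0 + 2 + 2 + 2 + 2 + 2 + 1 = 12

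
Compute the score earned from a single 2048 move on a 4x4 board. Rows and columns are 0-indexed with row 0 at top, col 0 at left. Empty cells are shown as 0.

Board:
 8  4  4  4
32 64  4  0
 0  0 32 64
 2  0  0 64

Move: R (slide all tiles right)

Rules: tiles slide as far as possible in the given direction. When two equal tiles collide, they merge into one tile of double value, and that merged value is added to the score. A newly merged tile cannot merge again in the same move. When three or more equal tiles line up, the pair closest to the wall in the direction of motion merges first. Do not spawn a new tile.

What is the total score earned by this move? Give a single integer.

Slide right:
row 0: [8, 4, 4, 4] -> [0, 8, 4, 8]  score +8 (running 8)
row 1: [32, 64, 4, 0] -> [0, 32, 64, 4]  score +0 (running 8)
row 2: [0, 0, 32, 64] -> [0, 0, 32, 64]  score +0 (running 8)
row 3: [2, 0, 0, 64] -> [0, 0, 2, 64]  score +0 (running 8)
Board after move:
 0  8  4  8
 0 32 64  4
 0  0 32 64
 0  0  2 64

Answer: 8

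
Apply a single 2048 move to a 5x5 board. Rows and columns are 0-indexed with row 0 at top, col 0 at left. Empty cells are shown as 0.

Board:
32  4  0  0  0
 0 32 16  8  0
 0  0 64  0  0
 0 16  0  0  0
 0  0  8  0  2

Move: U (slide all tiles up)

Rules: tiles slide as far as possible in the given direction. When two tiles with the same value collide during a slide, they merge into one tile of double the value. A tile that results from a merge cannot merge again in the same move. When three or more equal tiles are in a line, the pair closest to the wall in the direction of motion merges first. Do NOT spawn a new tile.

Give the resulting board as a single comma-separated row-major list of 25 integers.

Answer: 32, 4, 16, 8, 2, 0, 32, 64, 0, 0, 0, 16, 8, 0, 0, 0, 0, 0, 0, 0, 0, 0, 0, 0, 0

Derivation:
Slide up:
col 0: [32, 0, 0, 0, 0] -> [32, 0, 0, 0, 0]
col 1: [4, 32, 0, 16, 0] -> [4, 32, 16, 0, 0]
col 2: [0, 16, 64, 0, 8] -> [16, 64, 8, 0, 0]
col 3: [0, 8, 0, 0, 0] -> [8, 0, 0, 0, 0]
col 4: [0, 0, 0, 0, 2] -> [2, 0, 0, 0, 0]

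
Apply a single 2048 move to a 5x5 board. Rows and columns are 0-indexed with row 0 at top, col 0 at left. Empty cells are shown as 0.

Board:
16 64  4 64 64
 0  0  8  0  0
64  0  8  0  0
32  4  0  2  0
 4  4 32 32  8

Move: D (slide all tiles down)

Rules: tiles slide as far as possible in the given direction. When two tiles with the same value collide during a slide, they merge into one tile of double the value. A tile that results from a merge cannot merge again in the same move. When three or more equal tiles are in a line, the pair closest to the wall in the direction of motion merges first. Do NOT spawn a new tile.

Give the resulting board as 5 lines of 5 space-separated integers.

Answer:  0  0  0  0  0
16  0  0  0  0
64  0  4 64  0
32 64 16  2 64
 4  8 32 32  8

Derivation:
Slide down:
col 0: [16, 0, 64, 32, 4] -> [0, 16, 64, 32, 4]
col 1: [64, 0, 0, 4, 4] -> [0, 0, 0, 64, 8]
col 2: [4, 8, 8, 0, 32] -> [0, 0, 4, 16, 32]
col 3: [64, 0, 0, 2, 32] -> [0, 0, 64, 2, 32]
col 4: [64, 0, 0, 0, 8] -> [0, 0, 0, 64, 8]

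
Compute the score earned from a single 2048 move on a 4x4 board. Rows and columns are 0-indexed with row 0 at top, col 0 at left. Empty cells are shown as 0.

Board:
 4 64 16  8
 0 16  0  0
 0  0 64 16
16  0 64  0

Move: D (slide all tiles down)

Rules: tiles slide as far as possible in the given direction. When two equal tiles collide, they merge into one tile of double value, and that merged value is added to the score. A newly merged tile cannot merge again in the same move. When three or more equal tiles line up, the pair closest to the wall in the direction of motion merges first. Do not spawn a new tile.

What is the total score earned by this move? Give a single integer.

Answer: 128

Derivation:
Slide down:
col 0: [4, 0, 0, 16] -> [0, 0, 4, 16]  score +0 (running 0)
col 1: [64, 16, 0, 0] -> [0, 0, 64, 16]  score +0 (running 0)
col 2: [16, 0, 64, 64] -> [0, 0, 16, 128]  score +128 (running 128)
col 3: [8, 0, 16, 0] -> [0, 0, 8, 16]  score +0 (running 128)
Board after move:
  0   0   0   0
  0   0   0   0
  4  64  16   8
 16  16 128  16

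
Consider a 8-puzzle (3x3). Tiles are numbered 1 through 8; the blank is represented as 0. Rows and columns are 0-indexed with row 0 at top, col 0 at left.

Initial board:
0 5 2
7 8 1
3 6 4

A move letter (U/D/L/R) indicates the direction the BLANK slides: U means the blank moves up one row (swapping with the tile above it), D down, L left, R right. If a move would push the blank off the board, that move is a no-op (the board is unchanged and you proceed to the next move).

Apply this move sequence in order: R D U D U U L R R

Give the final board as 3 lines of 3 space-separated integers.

After move 1 (R):
5 0 2
7 8 1
3 6 4

After move 2 (D):
5 8 2
7 0 1
3 6 4

After move 3 (U):
5 0 2
7 8 1
3 6 4

After move 4 (D):
5 8 2
7 0 1
3 6 4

After move 5 (U):
5 0 2
7 8 1
3 6 4

After move 6 (U):
5 0 2
7 8 1
3 6 4

After move 7 (L):
0 5 2
7 8 1
3 6 4

After move 8 (R):
5 0 2
7 8 1
3 6 4

After move 9 (R):
5 2 0
7 8 1
3 6 4

Answer: 5 2 0
7 8 1
3 6 4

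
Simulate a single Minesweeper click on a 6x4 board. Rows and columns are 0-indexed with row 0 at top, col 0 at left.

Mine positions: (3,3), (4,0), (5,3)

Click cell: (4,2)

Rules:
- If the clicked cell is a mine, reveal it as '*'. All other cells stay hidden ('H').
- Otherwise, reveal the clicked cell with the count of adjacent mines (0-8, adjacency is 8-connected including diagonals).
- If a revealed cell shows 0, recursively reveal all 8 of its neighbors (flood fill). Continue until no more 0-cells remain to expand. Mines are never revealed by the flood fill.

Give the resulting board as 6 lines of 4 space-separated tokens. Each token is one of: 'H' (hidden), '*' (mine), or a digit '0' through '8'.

H H H H
H H H H
H H H H
H H H H
H H 2 H
H H H H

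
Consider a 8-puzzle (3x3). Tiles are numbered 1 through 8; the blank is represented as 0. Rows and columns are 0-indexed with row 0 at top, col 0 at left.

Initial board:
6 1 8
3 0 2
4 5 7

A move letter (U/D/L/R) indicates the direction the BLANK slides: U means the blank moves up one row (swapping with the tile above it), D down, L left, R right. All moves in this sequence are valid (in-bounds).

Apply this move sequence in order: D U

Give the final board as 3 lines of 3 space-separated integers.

Answer: 6 1 8
3 0 2
4 5 7

Derivation:
After move 1 (D):
6 1 8
3 5 2
4 0 7

After move 2 (U):
6 1 8
3 0 2
4 5 7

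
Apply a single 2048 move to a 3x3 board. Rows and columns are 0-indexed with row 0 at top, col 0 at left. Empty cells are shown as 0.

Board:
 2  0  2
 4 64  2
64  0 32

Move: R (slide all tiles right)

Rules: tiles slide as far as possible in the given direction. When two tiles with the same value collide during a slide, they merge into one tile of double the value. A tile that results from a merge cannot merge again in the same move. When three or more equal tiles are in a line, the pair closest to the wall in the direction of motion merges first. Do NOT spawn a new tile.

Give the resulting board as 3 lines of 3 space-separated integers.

Slide right:
row 0: [2, 0, 2] -> [0, 0, 4]
row 1: [4, 64, 2] -> [4, 64, 2]
row 2: [64, 0, 32] -> [0, 64, 32]

Answer:  0  0  4
 4 64  2
 0 64 32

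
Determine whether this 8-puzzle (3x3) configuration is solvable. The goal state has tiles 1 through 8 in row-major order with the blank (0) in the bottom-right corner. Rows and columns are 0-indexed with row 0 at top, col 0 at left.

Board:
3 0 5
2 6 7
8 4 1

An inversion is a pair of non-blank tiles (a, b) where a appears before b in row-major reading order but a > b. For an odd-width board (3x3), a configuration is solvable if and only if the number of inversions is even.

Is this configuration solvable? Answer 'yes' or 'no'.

Inversions (pairs i<j in row-major order where tile[i] > tile[j] > 0): 13
13 is odd, so the puzzle is not solvable.

Answer: no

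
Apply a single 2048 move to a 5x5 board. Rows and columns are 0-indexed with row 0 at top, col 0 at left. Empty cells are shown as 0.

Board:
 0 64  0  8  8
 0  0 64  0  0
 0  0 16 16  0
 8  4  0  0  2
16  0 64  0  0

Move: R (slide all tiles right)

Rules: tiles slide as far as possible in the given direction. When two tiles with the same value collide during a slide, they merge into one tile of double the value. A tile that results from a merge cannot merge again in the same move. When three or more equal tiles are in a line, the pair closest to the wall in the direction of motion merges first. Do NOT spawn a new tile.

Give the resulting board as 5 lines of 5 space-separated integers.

Answer:  0  0  0 64 16
 0  0  0  0 64
 0  0  0  0 32
 0  0  8  4  2
 0  0  0 16 64

Derivation:
Slide right:
row 0: [0, 64, 0, 8, 8] -> [0, 0, 0, 64, 16]
row 1: [0, 0, 64, 0, 0] -> [0, 0, 0, 0, 64]
row 2: [0, 0, 16, 16, 0] -> [0, 0, 0, 0, 32]
row 3: [8, 4, 0, 0, 2] -> [0, 0, 8, 4, 2]
row 4: [16, 0, 64, 0, 0] -> [0, 0, 0, 16, 64]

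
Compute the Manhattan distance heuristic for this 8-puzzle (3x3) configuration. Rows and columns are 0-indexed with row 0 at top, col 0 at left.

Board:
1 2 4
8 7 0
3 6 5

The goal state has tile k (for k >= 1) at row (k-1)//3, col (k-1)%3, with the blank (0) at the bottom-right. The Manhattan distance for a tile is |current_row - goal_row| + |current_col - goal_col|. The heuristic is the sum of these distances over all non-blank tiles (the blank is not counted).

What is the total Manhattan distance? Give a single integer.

Tile 1: at (0,0), goal (0,0), distance |0-0|+|0-0| = 0
Tile 2: at (0,1), goal (0,1), distance |0-0|+|1-1| = 0
Tile 4: at (0,2), goal (1,0), distance |0-1|+|2-0| = 3
Tile 8: at (1,0), goal (2,1), distance |1-2|+|0-1| = 2
Tile 7: at (1,1), goal (2,0), distance |1-2|+|1-0| = 2
Tile 3: at (2,0), goal (0,2), distance |2-0|+|0-2| = 4
Tile 6: at (2,1), goal (1,2), distance |2-1|+|1-2| = 2
Tile 5: at (2,2), goal (1,1), distance |2-1|+|2-1| = 2
Sum: 0 + 0 + 3 + 2 + 2 + 4 + 2 + 2 = 15

Answer: 15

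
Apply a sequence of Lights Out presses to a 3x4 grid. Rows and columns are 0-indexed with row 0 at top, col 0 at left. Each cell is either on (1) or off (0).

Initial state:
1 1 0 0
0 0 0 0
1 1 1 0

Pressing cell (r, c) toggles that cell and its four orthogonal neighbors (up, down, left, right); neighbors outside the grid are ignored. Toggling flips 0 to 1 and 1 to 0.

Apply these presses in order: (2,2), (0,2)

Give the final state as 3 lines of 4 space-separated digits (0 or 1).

Answer: 1 0 1 1
0 0 0 0
1 0 0 1

Derivation:
After press 1 at (2,2):
1 1 0 0
0 0 1 0
1 0 0 1

After press 2 at (0,2):
1 0 1 1
0 0 0 0
1 0 0 1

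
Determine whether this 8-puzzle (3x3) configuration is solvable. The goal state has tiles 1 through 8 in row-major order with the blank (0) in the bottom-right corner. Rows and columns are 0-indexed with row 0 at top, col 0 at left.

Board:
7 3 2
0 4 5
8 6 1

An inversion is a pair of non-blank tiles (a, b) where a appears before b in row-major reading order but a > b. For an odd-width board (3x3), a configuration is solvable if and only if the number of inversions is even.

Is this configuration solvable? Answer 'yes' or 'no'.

Answer: yes

Derivation:
Inversions (pairs i<j in row-major order where tile[i] > tile[j] > 0): 14
14 is even, so the puzzle is solvable.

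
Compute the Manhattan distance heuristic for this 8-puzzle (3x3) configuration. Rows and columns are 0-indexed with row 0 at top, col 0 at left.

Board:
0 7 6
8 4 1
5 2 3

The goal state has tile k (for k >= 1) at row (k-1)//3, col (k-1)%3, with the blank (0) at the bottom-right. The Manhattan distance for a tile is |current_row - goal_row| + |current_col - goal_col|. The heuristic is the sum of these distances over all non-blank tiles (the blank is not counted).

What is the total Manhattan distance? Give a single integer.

Answer: 16

Derivation:
Tile 7: at (0,1), goal (2,0), distance |0-2|+|1-0| = 3
Tile 6: at (0,2), goal (1,2), distance |0-1|+|2-2| = 1
Tile 8: at (1,0), goal (2,1), distance |1-2|+|0-1| = 2
Tile 4: at (1,1), goal (1,0), distance |1-1|+|1-0| = 1
Tile 1: at (1,2), goal (0,0), distance |1-0|+|2-0| = 3
Tile 5: at (2,0), goal (1,1), distance |2-1|+|0-1| = 2
Tile 2: at (2,1), goal (0,1), distance |2-0|+|1-1| = 2
Tile 3: at (2,2), goal (0,2), distance |2-0|+|2-2| = 2
Sum: 3 + 1 + 2 + 1 + 3 + 2 + 2 + 2 = 16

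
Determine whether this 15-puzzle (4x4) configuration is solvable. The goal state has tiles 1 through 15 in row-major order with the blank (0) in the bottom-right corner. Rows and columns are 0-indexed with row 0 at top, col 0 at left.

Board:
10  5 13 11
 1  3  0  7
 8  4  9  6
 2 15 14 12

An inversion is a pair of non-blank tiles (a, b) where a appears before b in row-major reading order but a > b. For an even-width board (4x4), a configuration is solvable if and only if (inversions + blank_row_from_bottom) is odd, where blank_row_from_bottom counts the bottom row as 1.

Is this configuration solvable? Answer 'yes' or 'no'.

Answer: no

Derivation:
Inversions: 45
Blank is in row 1 (0-indexed from top), which is row 3 counting from the bottom (bottom = 1).
45 + 3 = 48, which is even, so the puzzle is not solvable.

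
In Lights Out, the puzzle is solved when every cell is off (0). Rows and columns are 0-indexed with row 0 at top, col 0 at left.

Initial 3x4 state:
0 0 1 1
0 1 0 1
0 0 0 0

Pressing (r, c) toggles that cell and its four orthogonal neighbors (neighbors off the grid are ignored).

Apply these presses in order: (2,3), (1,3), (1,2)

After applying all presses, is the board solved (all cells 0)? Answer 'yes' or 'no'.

Answer: yes

Derivation:
After press 1 at (2,3):
0 0 1 1
0 1 0 0
0 0 1 1

After press 2 at (1,3):
0 0 1 0
0 1 1 1
0 0 1 0

After press 3 at (1,2):
0 0 0 0
0 0 0 0
0 0 0 0

Lights still on: 0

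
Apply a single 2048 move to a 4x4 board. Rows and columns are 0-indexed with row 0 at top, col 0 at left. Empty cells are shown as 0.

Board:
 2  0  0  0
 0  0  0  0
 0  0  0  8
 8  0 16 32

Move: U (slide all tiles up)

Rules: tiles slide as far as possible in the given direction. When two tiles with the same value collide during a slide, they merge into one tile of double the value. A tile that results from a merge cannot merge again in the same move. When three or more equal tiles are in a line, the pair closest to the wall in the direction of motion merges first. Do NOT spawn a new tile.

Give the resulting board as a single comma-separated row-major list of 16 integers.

Answer: 2, 0, 16, 8, 8, 0, 0, 32, 0, 0, 0, 0, 0, 0, 0, 0

Derivation:
Slide up:
col 0: [2, 0, 0, 8] -> [2, 8, 0, 0]
col 1: [0, 0, 0, 0] -> [0, 0, 0, 0]
col 2: [0, 0, 0, 16] -> [16, 0, 0, 0]
col 3: [0, 0, 8, 32] -> [8, 32, 0, 0]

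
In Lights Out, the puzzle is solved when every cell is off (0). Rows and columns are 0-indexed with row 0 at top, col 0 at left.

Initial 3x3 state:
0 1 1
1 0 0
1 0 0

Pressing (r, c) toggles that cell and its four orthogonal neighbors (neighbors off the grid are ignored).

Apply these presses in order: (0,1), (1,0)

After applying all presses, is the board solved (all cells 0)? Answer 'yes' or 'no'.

Answer: yes

Derivation:
After press 1 at (0,1):
1 0 0
1 1 0
1 0 0

After press 2 at (1,0):
0 0 0
0 0 0
0 0 0

Lights still on: 0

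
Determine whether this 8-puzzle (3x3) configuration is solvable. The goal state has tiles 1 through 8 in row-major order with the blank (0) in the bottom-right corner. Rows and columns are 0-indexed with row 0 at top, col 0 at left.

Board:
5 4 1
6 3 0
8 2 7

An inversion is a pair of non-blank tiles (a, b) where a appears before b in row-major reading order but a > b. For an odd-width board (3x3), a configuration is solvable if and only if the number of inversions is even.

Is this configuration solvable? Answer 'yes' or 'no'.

Answer: yes

Derivation:
Inversions (pairs i<j in row-major order where tile[i] > tile[j] > 0): 12
12 is even, so the puzzle is solvable.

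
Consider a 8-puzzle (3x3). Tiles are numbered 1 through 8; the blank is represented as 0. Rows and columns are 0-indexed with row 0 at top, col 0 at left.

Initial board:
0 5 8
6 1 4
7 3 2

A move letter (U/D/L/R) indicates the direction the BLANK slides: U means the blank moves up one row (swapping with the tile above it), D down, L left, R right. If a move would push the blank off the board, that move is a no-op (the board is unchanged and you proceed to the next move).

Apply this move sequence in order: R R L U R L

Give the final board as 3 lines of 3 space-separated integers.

Answer: 5 0 8
6 1 4
7 3 2

Derivation:
After move 1 (R):
5 0 8
6 1 4
7 3 2

After move 2 (R):
5 8 0
6 1 4
7 3 2

After move 3 (L):
5 0 8
6 1 4
7 3 2

After move 4 (U):
5 0 8
6 1 4
7 3 2

After move 5 (R):
5 8 0
6 1 4
7 3 2

After move 6 (L):
5 0 8
6 1 4
7 3 2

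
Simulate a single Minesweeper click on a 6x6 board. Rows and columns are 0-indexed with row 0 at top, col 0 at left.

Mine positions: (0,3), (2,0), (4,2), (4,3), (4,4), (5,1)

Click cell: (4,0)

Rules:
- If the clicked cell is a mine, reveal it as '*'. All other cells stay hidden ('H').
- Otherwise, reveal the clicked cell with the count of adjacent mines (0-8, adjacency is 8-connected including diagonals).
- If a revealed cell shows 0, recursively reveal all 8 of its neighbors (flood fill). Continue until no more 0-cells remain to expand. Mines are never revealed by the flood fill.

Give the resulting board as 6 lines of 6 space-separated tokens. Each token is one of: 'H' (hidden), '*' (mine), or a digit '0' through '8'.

H H H H H H
H H H H H H
H H H H H H
H H H H H H
1 H H H H H
H H H H H H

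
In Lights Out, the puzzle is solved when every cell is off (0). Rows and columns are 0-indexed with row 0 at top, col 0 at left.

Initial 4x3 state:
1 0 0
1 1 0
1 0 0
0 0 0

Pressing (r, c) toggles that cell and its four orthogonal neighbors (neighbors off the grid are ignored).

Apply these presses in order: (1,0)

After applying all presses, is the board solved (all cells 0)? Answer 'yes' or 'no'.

After press 1 at (1,0):
0 0 0
0 0 0
0 0 0
0 0 0

Lights still on: 0

Answer: yes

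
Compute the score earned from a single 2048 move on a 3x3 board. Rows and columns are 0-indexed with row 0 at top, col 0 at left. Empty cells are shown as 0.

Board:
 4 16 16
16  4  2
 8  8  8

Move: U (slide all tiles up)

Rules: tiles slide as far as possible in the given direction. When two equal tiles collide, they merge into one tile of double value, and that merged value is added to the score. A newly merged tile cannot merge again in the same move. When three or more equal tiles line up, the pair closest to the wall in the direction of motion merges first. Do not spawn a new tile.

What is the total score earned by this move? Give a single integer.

Answer: 0

Derivation:
Slide up:
col 0: [4, 16, 8] -> [4, 16, 8]  score +0 (running 0)
col 1: [16, 4, 8] -> [16, 4, 8]  score +0 (running 0)
col 2: [16, 2, 8] -> [16, 2, 8]  score +0 (running 0)
Board after move:
 4 16 16
16  4  2
 8  8  8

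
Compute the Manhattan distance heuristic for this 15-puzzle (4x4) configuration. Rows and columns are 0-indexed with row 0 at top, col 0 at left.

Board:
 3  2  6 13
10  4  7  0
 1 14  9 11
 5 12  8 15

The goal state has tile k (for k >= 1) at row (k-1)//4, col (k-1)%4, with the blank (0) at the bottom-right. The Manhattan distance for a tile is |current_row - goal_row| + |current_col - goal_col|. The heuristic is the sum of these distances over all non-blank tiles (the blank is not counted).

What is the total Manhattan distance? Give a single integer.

Answer: 30

Derivation:
Tile 3: at (0,0), goal (0,2), distance |0-0|+|0-2| = 2
Tile 2: at (0,1), goal (0,1), distance |0-0|+|1-1| = 0
Tile 6: at (0,2), goal (1,1), distance |0-1|+|2-1| = 2
Tile 13: at (0,3), goal (3,0), distance |0-3|+|3-0| = 6
Tile 10: at (1,0), goal (2,1), distance |1-2|+|0-1| = 2
Tile 4: at (1,1), goal (0,3), distance |1-0|+|1-3| = 3
Tile 7: at (1,2), goal (1,2), distance |1-1|+|2-2| = 0
Tile 1: at (2,0), goal (0,0), distance |2-0|+|0-0| = 2
Tile 14: at (2,1), goal (3,1), distance |2-3|+|1-1| = 1
Tile 9: at (2,2), goal (2,0), distance |2-2|+|2-0| = 2
Tile 11: at (2,3), goal (2,2), distance |2-2|+|3-2| = 1
Tile 5: at (3,0), goal (1,0), distance |3-1|+|0-0| = 2
Tile 12: at (3,1), goal (2,3), distance |3-2|+|1-3| = 3
Tile 8: at (3,2), goal (1,3), distance |3-1|+|2-3| = 3
Tile 15: at (3,3), goal (3,2), distance |3-3|+|3-2| = 1
Sum: 2 + 0 + 2 + 6 + 2 + 3 + 0 + 2 + 1 + 2 + 1 + 2 + 3 + 3 + 1 = 30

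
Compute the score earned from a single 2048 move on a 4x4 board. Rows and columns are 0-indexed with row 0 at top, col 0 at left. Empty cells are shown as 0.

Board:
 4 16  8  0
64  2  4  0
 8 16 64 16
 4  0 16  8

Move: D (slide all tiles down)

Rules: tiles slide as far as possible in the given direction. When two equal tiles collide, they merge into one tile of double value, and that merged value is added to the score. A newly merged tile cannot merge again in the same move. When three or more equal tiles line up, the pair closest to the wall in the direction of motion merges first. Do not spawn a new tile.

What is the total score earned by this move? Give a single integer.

Slide down:
col 0: [4, 64, 8, 4] -> [4, 64, 8, 4]  score +0 (running 0)
col 1: [16, 2, 16, 0] -> [0, 16, 2, 16]  score +0 (running 0)
col 2: [8, 4, 64, 16] -> [8, 4, 64, 16]  score +0 (running 0)
col 3: [0, 0, 16, 8] -> [0, 0, 16, 8]  score +0 (running 0)
Board after move:
 4  0  8  0
64 16  4  0
 8  2 64 16
 4 16 16  8

Answer: 0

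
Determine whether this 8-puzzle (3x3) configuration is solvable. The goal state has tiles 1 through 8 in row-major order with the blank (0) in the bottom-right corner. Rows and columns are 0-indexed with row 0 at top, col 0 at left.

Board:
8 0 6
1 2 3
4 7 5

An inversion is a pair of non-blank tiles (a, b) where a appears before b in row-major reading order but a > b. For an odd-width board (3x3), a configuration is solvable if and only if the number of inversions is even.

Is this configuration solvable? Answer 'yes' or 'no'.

Inversions (pairs i<j in row-major order where tile[i] > tile[j] > 0): 13
13 is odd, so the puzzle is not solvable.

Answer: no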